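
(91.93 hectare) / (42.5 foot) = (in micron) 7.097e+10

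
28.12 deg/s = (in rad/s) 0.4908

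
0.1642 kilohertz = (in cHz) 1.642e+04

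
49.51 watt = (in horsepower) 0.06639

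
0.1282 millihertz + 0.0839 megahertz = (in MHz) 0.0839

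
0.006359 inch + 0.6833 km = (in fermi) 6.833e+17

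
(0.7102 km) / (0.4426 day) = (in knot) 0.0361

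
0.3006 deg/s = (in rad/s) 0.005246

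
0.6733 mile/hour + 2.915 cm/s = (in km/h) 1.189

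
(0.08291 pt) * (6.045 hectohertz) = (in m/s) 0.01768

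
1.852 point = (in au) 4.367e-15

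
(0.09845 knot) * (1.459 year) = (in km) 2330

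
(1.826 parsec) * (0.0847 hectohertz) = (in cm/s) 4.772e+19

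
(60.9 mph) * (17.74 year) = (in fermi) 1.523e+25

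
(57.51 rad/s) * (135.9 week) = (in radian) 4.727e+09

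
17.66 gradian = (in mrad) 277.4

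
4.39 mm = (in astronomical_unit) 2.935e-14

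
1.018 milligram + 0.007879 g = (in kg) 8.897e-06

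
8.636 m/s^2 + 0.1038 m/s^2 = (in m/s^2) 8.74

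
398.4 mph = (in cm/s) 1.781e+04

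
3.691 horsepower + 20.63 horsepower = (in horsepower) 24.32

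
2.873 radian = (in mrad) 2873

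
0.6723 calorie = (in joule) 2.813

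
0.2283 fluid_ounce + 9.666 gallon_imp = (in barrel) 0.2764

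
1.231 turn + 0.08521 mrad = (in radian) 7.735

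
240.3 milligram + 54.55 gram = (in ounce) 1.933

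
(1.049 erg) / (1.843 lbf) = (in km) 1.28e-11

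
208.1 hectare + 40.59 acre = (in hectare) 224.5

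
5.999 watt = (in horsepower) 0.008045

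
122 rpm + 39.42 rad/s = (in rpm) 498.4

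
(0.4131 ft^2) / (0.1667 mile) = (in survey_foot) 0.0004693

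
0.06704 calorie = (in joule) 0.2805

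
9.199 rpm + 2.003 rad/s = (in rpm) 28.33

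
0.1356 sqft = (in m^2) 0.0126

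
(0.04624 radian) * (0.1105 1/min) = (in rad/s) 8.516e-05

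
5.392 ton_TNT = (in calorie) 5.392e+09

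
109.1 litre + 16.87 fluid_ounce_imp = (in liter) 109.6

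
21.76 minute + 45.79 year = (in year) 45.79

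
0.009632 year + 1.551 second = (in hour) 84.38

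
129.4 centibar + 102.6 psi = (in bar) 8.368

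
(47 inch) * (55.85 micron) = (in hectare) 6.667e-09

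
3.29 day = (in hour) 78.96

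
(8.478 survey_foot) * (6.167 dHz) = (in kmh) 5.737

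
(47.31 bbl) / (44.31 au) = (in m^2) 1.135e-12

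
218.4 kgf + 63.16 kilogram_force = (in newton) 2761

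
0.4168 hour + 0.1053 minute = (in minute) 25.11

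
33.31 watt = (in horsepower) 0.04467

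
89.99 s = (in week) 0.0001488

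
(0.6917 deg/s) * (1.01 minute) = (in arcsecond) 1.509e+05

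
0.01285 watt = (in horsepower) 1.723e-05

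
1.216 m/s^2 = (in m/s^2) 1.216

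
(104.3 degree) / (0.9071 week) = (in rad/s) 3.318e-06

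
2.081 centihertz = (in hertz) 0.02081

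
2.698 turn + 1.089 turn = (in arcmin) 8.18e+04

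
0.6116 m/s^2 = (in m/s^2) 0.6116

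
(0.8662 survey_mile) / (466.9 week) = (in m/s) 4.937e-06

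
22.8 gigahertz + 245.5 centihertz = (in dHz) 2.28e+11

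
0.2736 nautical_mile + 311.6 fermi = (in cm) 5.067e+04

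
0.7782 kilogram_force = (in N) 7.632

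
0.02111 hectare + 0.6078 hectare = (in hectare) 0.6289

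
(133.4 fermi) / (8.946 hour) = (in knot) 8.052e-18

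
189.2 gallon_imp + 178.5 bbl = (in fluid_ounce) 9.887e+05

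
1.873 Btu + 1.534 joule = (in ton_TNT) 4.727e-07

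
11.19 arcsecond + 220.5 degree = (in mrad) 3849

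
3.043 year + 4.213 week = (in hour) 2.736e+04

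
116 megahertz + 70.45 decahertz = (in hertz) 1.16e+08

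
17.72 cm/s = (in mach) 0.0005204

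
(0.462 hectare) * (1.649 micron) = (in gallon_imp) 1.676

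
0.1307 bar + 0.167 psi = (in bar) 0.1422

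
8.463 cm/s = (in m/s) 0.08463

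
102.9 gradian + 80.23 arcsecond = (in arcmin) 5558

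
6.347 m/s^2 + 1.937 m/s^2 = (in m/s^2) 8.284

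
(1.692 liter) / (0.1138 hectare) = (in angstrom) 1.487e+04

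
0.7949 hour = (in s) 2862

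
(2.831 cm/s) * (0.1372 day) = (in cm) 3.356e+04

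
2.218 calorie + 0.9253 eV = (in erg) 9.28e+07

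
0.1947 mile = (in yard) 342.7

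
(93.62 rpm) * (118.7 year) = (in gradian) 2.336e+12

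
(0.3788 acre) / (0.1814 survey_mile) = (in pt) 1.488e+04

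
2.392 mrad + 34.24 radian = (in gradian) 2180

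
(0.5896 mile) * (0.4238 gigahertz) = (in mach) 1.181e+09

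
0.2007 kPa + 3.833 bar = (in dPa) 3.835e+06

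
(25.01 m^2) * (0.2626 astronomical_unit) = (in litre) 9.825e+14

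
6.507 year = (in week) 339.3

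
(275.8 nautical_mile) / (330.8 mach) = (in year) 1.438e-07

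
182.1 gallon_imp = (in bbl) 5.207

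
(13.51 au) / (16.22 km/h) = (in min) 7.476e+09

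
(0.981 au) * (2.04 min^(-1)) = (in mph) 1.116e+10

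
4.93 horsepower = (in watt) 3676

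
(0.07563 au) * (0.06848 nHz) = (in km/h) 2.789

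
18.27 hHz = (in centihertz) 1.827e+05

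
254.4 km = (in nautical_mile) 137.4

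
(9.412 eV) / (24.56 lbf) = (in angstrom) 1.38e-10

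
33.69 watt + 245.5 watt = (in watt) 279.2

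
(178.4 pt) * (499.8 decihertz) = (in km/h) 11.32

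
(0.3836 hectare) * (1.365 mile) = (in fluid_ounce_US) 2.849e+11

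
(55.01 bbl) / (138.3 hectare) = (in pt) 0.01793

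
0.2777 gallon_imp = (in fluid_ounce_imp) 44.43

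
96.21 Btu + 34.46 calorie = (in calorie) 2.43e+04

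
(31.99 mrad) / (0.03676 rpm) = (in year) 2.635e-07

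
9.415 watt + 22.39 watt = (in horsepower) 0.04265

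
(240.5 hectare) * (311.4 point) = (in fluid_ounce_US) 8.934e+09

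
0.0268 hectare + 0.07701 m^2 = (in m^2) 268.1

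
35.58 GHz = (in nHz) 3.558e+19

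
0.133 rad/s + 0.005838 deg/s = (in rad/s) 0.1331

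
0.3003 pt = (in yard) 0.0001159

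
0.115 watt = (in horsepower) 0.0001542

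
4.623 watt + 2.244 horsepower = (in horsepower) 2.25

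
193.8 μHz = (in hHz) 1.938e-06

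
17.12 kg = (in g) 1.712e+04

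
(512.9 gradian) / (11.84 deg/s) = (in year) 1.236e-06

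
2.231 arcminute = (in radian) 0.000649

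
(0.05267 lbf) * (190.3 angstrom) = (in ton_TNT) 1.066e-18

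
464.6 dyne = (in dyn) 464.6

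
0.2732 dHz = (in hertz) 0.02732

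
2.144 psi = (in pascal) 1.478e+04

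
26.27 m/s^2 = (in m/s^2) 26.27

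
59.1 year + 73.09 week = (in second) 1.908e+09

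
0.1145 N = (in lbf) 0.02574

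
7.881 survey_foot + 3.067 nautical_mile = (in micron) 5.682e+09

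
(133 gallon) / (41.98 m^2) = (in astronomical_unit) 8.017e-14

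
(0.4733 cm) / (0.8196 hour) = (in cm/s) 0.0001604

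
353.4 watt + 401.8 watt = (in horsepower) 1.013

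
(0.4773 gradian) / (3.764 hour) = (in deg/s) 3.17e-05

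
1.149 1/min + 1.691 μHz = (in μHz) 1.915e+04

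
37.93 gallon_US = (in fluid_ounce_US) 4855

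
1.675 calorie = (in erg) 7.008e+07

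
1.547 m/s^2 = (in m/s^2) 1.547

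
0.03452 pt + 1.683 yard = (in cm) 153.9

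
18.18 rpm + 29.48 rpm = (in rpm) 47.66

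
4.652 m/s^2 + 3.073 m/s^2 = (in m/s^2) 7.725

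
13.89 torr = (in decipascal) 1.852e+04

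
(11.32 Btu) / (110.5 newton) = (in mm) 1.081e+05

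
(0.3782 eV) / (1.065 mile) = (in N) 3.535e-23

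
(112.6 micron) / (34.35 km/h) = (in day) 1.366e-10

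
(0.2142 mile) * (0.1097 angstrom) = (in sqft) 4.07e-08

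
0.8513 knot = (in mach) 0.001286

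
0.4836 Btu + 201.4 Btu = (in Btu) 201.9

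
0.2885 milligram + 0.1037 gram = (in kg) 0.000104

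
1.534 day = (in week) 0.2191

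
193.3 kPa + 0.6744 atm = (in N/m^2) 2.616e+05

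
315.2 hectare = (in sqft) 3.393e+07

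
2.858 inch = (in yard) 0.07939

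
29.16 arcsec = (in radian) 0.0001414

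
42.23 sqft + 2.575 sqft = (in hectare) 0.0004163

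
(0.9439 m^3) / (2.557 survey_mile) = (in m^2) 0.0002294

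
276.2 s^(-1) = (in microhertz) 2.762e+08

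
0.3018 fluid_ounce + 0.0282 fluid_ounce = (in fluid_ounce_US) 0.33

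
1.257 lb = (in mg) 5.702e+05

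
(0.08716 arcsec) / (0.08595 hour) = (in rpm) 1.304e-08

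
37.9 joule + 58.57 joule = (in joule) 96.47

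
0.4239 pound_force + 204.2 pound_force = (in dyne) 9.102e+07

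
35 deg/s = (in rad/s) 0.6109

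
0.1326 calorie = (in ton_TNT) 1.326e-10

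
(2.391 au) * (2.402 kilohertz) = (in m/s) 8.592e+14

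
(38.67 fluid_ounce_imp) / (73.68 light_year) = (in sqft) 1.697e-20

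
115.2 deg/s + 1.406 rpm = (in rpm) 20.61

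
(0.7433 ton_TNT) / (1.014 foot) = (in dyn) 1.006e+15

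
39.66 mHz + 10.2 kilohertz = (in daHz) 1020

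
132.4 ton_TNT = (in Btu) 5.251e+08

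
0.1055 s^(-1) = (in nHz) 1.055e+08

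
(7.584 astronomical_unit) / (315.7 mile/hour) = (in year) 254.9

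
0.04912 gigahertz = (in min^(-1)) 2.947e+09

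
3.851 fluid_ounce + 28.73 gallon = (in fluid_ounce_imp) 3832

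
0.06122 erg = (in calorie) 1.463e-09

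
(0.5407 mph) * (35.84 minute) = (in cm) 5.198e+04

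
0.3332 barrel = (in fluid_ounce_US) 1791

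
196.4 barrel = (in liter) 3.123e+04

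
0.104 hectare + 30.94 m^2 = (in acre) 0.2646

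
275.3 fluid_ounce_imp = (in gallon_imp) 1.721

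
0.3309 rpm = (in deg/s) 1.985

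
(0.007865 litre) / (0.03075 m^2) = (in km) 2.558e-07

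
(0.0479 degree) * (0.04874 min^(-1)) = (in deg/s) 3.891e-05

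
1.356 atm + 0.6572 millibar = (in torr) 1031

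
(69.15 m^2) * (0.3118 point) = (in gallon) 2.009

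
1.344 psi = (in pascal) 9267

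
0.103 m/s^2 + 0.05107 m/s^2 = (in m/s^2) 0.1541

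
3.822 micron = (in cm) 0.0003822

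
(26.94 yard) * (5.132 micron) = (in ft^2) 0.001361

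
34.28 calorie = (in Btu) 0.1359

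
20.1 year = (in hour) 1.761e+05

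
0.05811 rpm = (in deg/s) 0.3487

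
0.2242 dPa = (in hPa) 0.0002242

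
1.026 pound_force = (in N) 4.564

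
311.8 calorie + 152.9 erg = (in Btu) 1.236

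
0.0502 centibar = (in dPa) 502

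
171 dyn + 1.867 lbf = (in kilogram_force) 0.847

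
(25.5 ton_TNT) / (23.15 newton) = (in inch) 1.814e+11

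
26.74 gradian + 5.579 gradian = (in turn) 0.0808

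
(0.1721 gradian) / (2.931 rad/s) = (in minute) 1.537e-05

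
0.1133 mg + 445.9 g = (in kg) 0.4459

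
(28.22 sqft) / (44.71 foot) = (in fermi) 1.924e+14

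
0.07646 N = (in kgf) 0.007797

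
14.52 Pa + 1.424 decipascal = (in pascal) 14.66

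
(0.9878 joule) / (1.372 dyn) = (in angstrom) 7.2e+14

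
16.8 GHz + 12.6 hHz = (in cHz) 1.68e+12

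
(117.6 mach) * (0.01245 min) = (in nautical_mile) 16.15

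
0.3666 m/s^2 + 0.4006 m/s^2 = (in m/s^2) 0.7672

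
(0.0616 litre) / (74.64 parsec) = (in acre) 6.609e-27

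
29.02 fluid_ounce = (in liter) 0.8582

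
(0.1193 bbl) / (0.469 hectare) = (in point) 0.01146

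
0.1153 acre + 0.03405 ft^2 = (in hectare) 0.04666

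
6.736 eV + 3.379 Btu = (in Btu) 3.379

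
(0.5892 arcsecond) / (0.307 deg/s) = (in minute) 8.885e-06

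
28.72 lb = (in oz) 459.5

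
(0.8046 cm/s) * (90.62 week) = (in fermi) 4.41e+20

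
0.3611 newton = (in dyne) 3.611e+04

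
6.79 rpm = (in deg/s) 40.74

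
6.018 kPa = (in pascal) 6018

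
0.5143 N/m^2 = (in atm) 5.076e-06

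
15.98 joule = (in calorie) 3.819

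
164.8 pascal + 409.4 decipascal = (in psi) 0.02984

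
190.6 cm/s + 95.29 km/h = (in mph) 63.47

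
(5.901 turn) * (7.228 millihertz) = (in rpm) 2.559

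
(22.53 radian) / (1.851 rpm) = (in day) 0.001345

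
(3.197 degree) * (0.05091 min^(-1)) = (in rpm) 0.0004521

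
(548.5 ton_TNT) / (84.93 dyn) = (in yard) 2.955e+15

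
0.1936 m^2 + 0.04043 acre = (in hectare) 0.01638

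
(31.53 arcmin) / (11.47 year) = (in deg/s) 1.453e-09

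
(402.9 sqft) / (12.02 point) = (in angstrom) 8.827e+13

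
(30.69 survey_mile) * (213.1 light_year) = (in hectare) 9.958e+18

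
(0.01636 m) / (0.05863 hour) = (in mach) 2.276e-07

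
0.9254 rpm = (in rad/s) 0.09691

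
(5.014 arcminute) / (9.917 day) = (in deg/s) 9.753e-08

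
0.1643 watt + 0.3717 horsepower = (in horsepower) 0.3719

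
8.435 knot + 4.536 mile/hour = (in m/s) 6.367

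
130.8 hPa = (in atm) 0.1291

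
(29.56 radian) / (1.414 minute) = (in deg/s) 19.96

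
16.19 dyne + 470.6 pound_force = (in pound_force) 470.6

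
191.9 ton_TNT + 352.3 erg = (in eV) 5.011e+30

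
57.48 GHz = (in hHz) 5.748e+08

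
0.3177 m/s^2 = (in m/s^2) 0.3177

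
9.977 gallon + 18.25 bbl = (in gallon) 776.5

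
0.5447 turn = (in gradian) 217.9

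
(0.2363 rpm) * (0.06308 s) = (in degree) 0.08943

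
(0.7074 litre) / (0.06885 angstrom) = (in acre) 2.539e+04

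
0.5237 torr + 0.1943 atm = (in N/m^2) 1.976e+04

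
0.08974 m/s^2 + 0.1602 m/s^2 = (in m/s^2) 0.2499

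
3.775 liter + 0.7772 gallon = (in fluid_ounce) 227.1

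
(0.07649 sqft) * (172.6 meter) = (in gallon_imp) 269.8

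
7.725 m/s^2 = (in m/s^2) 7.725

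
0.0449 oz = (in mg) 1273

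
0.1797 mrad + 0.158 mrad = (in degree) 0.01935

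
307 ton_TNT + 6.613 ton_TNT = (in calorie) 3.136e+11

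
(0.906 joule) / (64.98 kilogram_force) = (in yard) 0.001555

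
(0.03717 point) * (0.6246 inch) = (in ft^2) 2.239e-06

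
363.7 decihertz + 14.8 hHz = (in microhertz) 1.516e+09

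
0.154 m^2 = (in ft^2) 1.658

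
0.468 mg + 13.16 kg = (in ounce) 464.2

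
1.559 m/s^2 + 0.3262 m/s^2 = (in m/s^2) 1.885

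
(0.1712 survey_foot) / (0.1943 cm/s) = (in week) 4.441e-05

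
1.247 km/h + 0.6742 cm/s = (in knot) 0.6864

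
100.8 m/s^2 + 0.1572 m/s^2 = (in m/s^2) 101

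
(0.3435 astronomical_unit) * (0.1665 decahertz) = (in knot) 1.663e+11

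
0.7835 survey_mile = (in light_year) 1.333e-13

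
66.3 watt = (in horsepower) 0.08891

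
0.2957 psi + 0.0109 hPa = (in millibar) 20.4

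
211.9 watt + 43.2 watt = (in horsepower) 0.3421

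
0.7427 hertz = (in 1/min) 44.56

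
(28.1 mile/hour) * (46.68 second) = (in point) 1.662e+06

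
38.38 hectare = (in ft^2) 4.131e+06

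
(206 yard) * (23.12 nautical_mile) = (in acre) 1993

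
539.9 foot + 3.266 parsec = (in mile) 6.262e+13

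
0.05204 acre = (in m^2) 210.6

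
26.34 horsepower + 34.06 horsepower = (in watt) 4.504e+04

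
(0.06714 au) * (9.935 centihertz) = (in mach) 2.931e+06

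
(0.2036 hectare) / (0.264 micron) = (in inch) 3.036e+11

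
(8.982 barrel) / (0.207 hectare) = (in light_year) 7.292e-20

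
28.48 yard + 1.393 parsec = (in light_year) 4.543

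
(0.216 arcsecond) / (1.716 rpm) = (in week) 9.635e-12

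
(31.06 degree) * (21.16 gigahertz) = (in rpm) 1.095e+11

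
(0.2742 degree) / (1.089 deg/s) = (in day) 2.914e-06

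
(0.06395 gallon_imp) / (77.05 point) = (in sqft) 0.1151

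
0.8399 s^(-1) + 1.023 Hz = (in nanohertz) 1.863e+09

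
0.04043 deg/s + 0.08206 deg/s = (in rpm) 0.02042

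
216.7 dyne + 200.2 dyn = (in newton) 0.004169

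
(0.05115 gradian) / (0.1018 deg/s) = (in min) 0.007537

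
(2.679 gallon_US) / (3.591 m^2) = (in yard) 0.003088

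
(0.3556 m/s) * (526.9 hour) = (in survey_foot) 2.213e+06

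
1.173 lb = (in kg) 0.5321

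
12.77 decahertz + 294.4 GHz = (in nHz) 2.944e+20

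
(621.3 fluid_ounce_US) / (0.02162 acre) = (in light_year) 2.22e-20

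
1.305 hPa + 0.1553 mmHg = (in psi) 0.02193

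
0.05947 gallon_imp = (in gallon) 0.07142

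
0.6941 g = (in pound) 0.00153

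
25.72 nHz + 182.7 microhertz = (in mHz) 0.1827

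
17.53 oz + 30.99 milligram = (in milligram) 4.97e+05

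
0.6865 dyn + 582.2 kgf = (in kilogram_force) 582.2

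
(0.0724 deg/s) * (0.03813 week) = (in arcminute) 1.002e+05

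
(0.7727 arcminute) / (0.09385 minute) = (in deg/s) 0.002287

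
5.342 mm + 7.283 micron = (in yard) 0.00585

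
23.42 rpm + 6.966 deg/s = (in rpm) 24.58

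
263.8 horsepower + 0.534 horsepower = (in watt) 1.971e+05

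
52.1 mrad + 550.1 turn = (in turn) 550.1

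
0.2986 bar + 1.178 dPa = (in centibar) 29.86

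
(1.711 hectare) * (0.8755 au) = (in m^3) 2.241e+15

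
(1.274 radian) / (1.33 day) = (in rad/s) 1.109e-05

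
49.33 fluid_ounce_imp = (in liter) 1.402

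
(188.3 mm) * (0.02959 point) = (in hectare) 1.966e-10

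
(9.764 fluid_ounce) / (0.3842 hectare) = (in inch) 2.959e-06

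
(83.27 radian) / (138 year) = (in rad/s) 1.913e-08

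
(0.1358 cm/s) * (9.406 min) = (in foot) 2.514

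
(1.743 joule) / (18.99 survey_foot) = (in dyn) 3.011e+04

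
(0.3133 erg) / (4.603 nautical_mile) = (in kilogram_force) 3.748e-13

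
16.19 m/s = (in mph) 36.22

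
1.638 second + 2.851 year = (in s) 8.991e+07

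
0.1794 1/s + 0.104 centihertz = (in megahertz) 1.804e-07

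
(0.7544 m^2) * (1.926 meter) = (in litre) 1453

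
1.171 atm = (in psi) 17.21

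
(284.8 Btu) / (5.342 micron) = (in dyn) 5.625e+15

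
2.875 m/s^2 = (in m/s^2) 2.875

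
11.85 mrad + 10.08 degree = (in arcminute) 645.5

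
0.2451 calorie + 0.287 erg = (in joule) 1.025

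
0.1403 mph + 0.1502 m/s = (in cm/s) 21.29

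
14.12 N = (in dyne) 1.412e+06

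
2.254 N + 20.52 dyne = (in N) 2.254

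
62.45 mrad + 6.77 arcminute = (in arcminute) 221.5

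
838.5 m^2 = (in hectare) 0.08385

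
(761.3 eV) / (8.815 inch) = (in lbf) 1.225e-16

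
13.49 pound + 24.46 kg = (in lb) 67.42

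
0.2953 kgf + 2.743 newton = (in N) 5.639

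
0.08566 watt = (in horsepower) 0.0001149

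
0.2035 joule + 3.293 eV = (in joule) 0.2035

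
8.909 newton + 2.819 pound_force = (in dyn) 2.145e+06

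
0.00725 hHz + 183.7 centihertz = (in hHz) 0.02562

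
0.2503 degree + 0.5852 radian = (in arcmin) 2027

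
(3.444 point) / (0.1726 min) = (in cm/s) 0.01173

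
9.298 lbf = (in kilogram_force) 4.218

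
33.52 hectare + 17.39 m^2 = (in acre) 82.83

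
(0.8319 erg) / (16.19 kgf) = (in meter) 5.24e-10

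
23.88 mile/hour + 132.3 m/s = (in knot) 277.9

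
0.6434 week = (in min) 6485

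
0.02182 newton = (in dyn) 2182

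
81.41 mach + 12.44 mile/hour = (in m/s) 2.773e+04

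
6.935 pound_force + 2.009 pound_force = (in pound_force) 8.944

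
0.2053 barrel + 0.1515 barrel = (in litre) 56.73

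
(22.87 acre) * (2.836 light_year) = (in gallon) 6.56e+23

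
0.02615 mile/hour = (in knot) 0.02272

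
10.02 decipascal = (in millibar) 0.01002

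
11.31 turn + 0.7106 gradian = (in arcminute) 2.443e+05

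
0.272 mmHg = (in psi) 0.00526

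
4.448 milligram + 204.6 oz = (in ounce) 204.6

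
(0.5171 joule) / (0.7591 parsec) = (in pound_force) 4.963e-18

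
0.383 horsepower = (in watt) 285.6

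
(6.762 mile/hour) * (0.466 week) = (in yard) 9.317e+05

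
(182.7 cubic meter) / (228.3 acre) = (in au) 1.322e-15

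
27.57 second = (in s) 27.57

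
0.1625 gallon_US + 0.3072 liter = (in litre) 0.9223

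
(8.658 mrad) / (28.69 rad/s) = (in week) 4.99e-10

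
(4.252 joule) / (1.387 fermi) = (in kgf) 3.126e+14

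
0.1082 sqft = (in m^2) 0.01005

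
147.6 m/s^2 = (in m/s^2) 147.6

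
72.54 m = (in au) 4.849e-10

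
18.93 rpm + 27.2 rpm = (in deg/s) 276.8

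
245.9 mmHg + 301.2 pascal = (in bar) 0.3309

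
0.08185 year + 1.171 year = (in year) 1.253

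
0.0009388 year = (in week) 0.04895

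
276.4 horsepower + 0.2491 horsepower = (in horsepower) 276.6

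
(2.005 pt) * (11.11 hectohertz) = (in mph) 1.758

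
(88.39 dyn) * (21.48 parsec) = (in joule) 5.859e+14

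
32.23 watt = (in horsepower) 0.04322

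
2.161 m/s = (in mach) 0.006347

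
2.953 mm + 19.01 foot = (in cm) 579.7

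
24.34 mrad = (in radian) 0.02434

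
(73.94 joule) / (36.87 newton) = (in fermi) 2.005e+15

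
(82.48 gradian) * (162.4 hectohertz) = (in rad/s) 2.104e+04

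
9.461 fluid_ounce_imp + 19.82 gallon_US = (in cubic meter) 0.0753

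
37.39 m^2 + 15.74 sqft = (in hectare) 0.003885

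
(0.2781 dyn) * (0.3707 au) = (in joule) 1.542e+05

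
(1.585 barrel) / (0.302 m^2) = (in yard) 0.9125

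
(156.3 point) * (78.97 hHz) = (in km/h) 1568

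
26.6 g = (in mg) 2.66e+04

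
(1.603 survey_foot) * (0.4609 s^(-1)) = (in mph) 0.5037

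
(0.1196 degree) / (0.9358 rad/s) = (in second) 0.002231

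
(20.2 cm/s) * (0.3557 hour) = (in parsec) 8.383e-15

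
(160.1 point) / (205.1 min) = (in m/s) 4.59e-06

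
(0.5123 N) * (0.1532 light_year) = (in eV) 4.634e+33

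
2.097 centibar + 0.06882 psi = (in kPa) 2.571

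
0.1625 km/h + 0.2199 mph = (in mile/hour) 0.3209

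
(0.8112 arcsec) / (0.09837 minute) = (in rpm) 6.363e-06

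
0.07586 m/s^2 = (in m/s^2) 0.07586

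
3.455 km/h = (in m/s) 0.9597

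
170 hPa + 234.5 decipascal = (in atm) 0.168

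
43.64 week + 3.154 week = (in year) 0.8974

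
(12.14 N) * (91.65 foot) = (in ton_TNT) 8.105e-08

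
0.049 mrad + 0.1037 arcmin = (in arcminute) 0.2721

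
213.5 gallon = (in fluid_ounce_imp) 2.844e+04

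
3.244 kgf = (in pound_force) 7.152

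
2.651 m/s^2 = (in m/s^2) 2.651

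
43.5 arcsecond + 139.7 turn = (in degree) 5.029e+04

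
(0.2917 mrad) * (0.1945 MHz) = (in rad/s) 56.74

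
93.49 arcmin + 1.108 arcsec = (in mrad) 27.2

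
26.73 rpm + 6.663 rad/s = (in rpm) 90.36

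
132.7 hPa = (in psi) 1.925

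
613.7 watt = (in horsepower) 0.823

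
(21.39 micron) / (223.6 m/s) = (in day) 1.107e-12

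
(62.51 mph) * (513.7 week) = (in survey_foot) 2.848e+10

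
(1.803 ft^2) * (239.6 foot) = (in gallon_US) 3232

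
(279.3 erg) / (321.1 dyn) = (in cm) 0.8698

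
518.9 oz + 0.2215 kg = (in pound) 32.92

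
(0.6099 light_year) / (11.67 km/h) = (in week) 2.943e+09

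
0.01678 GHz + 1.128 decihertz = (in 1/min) 1.007e+09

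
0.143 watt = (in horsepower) 0.0001918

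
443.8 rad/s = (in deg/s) 2.543e+04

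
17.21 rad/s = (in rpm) 164.3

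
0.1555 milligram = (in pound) 3.428e-07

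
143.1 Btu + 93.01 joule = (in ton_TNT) 3.611e-05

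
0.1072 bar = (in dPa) 1.072e+05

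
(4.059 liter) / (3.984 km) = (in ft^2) 1.097e-05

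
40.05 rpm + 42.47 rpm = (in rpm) 82.52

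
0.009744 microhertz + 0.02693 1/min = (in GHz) 4.488e-13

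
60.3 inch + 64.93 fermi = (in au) 1.024e-11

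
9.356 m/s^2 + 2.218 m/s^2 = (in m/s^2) 11.57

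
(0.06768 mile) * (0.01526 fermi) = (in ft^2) 1.789e-14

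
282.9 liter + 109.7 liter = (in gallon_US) 103.7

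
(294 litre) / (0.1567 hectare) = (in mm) 0.1876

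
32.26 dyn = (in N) 0.0003226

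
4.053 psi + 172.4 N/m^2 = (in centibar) 28.12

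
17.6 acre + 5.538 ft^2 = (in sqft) 7.667e+05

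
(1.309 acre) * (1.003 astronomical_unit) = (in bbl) 4.999e+15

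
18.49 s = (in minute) 0.3082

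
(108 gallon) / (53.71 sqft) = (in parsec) 2.655e-18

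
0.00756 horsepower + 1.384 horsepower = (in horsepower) 1.392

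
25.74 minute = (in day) 0.01787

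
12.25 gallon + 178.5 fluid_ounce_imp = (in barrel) 0.3236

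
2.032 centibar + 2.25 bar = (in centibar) 227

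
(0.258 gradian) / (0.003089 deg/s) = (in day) 0.00087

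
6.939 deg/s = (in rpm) 1.157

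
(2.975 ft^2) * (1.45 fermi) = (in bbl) 2.521e-15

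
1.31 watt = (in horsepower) 0.001757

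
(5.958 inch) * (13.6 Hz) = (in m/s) 2.058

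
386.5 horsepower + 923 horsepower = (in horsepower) 1310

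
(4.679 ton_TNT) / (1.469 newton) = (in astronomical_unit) 0.08908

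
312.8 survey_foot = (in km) 0.09534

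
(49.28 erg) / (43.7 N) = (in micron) 0.1128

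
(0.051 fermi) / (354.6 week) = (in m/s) 2.378e-25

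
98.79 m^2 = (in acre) 0.02441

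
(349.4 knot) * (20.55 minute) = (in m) 2.216e+05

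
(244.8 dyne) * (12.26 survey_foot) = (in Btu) 8.67e-06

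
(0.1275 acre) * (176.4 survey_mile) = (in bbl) 9.213e+08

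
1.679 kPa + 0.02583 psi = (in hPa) 18.57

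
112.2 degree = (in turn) 0.3117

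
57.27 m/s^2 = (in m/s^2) 57.27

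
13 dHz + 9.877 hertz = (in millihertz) 1.118e+04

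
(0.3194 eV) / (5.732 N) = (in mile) 5.547e-24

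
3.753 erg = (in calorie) 8.97e-08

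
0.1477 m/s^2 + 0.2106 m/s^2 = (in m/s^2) 0.3583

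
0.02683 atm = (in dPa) 2.719e+04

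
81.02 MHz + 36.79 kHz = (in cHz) 8.106e+09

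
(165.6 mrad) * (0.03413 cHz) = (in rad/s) 5.652e-05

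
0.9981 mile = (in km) 1.606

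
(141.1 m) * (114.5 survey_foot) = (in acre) 1.217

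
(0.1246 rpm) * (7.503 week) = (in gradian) 3.769e+06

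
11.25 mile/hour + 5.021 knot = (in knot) 14.8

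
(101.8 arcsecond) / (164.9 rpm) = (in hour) 7.939e-09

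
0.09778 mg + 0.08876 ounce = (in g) 2.516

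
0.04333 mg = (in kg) 4.333e-08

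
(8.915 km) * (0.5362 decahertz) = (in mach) 140.4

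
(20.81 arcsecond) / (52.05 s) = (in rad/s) 1.938e-06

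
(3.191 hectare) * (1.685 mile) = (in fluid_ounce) 2.926e+12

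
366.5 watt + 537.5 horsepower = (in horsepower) 538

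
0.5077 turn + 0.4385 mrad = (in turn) 0.5078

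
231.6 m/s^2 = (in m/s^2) 231.6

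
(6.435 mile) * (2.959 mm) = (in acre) 0.007572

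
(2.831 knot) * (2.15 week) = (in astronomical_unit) 1.266e-05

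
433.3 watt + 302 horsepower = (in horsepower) 302.6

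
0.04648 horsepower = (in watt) 34.66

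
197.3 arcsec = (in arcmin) 3.288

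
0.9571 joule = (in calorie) 0.2288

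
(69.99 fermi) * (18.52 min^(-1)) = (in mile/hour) 4.833e-14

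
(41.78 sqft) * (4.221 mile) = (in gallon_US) 6.965e+06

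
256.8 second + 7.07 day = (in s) 6.111e+05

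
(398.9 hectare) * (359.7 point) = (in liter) 5.062e+08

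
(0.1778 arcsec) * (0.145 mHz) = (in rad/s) 1.25e-10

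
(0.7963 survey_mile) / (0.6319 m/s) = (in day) 0.02347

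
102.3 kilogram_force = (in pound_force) 225.5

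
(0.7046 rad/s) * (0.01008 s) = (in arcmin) 24.42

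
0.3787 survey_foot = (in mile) 7.172e-05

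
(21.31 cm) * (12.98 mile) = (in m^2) 4452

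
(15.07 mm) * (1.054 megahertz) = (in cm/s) 1.588e+06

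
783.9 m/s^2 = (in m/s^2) 783.9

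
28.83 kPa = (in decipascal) 2.883e+05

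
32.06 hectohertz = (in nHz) 3.206e+12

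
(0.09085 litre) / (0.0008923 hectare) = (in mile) 6.327e-09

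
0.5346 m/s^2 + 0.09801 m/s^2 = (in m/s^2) 0.6326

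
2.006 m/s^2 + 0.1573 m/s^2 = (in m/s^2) 2.163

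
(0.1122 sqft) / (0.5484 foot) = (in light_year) 6.592e-18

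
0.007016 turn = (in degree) 2.526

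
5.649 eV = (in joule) 9.051e-19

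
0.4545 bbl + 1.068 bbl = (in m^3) 0.2421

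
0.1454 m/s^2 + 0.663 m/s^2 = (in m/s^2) 0.8084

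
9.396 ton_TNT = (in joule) 3.931e+10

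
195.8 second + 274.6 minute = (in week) 0.02757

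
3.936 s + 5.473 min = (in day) 0.003846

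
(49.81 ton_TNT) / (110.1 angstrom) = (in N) 1.893e+19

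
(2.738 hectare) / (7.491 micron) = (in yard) 3.997e+09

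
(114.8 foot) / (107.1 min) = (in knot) 0.01058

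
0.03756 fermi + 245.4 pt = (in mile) 5.379e-05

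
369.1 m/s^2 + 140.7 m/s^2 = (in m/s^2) 509.8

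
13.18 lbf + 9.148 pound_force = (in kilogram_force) 10.13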